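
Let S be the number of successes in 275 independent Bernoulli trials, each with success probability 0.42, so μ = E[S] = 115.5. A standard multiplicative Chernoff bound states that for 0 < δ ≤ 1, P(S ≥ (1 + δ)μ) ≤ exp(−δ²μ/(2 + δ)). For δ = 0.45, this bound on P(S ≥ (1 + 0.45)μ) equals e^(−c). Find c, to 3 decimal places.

9.546

c = δ²μ/(2 + δ) = 0.45²·115.5/(2 + 0.45) = 9.5464.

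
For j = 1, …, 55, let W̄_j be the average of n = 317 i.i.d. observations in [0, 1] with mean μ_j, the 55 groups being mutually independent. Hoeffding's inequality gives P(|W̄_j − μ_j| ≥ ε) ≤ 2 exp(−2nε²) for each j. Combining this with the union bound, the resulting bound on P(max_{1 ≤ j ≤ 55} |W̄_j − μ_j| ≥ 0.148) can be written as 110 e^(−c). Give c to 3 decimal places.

13.887

Union bound over the 55 events: P(max_{1 ≤ j ≤ 55} |W̄_j − μ_j| ≥ 0.148) ≤ 55·2·exp(−2nε²) = 110 exp(−2·317·0.148²).
So c = 2·317·0.148² = 13.8871.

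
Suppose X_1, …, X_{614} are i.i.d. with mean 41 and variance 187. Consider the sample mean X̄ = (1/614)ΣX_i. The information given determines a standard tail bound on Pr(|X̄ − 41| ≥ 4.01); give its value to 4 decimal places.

With mean and variance of each term known, Chebyshev's inequality bounds the deviation of the sum (or sample mean).
Var(X̄) = Var(X_i)/n = 187/614 = 0.30456.
Chebyshev: Pr(|X̄ − 41| ≥ 4.01) ≤ Var(X̄)/(4.01)² = 187/(614·4.01²) = 0.0189.

0.0189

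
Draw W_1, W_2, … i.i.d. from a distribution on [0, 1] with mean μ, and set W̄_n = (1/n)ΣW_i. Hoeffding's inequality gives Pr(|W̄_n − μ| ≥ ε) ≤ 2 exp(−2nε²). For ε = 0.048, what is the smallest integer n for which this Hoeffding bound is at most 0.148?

Require 2·exp(−2nε²) ≤ 0.148, i.e. 2nε² ≥ ln(2/0.148) = 2.603690.
So n ≥ 2.603690 / (2·0.048²) = 565.037.
The smallest integer n is 566.

566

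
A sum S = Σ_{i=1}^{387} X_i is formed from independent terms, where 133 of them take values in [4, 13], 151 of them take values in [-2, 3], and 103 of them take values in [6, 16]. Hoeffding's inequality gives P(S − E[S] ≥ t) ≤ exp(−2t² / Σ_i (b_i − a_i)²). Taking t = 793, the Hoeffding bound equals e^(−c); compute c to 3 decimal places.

Σ(b_i − a_i)² = 133·9² + 151·5² + 103·10² = 24848.
c = 2t² / 24848 = 2·793² / 24848 = 50.6157.

50.616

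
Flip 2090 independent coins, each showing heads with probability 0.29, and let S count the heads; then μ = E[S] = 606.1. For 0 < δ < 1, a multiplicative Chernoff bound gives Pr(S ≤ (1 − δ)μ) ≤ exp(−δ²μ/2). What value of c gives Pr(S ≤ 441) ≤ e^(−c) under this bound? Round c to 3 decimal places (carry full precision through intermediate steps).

Write 441 = (1 − δ)μ, so δ = 1 − 441/606.1 = 0.2723973…
Then the exponent is δ²μ/2 = (μ − 441)²/(2μ) = 22.486397.

22.486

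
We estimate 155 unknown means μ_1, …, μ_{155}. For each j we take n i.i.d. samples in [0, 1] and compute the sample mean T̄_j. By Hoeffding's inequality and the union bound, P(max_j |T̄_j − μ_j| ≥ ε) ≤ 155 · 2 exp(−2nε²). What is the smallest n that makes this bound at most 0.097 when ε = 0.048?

1752

Need 2·155·exp(−2nε²) ≤ 0.097, i.e. exp(−2nε²) ≤ 0.097/310.
So 2nε² ≥ ln(310/0.097) = 8.069617.
Hence n ≥ 8.069617/(2·0.048²) = 1751.219.
The smallest integer n is 1752.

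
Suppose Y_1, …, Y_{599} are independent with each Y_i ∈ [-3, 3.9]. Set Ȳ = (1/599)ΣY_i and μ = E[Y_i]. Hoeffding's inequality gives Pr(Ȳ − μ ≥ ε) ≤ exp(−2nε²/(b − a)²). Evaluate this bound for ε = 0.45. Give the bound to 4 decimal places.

0.0061

Exponent: 2nε²/(b − a)² = 2·599·0.45² / 6.9² = 5.09546.
Bound = exp(−5.09546) = 0.00612.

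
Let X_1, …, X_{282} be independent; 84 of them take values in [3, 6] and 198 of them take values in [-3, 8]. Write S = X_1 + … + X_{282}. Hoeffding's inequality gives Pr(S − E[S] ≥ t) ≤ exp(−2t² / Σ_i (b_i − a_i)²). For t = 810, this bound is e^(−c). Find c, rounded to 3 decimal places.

Σ(b_i − a_i)² = 84·3² + 198·11² = 24714.
c = 2t² / 24714 = 2·810² / 24714 = 53.0954.

53.095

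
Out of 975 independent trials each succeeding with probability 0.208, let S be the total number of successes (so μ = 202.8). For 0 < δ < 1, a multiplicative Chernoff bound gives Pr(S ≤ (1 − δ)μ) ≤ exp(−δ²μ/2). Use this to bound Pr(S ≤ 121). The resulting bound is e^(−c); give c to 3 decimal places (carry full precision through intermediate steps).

16.497

Write 121 = (1 − δ)μ, so δ = 1 − 121/202.8 = 0.4033531…
Then the exponent is δ²μ/2 = (μ − 121)²/(2μ) = 16.497140.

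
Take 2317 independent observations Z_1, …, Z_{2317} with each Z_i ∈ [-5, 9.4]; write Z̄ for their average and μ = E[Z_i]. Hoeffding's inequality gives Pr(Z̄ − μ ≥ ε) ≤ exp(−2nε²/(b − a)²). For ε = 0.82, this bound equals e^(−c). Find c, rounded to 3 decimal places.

15.027

c = 2nε²/(b − a)² = 2·2317·0.82² / 14.4² = 15.0265.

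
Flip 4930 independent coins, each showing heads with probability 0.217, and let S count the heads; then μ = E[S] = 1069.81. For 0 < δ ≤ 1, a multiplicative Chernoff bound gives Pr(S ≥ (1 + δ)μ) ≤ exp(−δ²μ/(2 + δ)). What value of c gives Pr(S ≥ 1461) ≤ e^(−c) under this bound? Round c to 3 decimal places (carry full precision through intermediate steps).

Write 1461 = (1 + δ)μ, so δ = 1461/1069.81 − 1 = 0.3656631…
Then the exponent is δ²μ/(2 + δ) = (1461 − μ)² / (μ·(2 + δ)) = 60.466655.

60.467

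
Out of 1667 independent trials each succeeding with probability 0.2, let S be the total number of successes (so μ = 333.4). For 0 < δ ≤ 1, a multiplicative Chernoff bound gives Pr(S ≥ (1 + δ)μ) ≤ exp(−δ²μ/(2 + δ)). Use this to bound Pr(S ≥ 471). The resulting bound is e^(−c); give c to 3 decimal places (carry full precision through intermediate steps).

23.538

Write 471 = (1 + δ)μ, so δ = 471/333.4 − 1 = 0.4127175…
Then the exponent is δ²μ/(2 + δ) = (471 − μ)² / (μ·(2 + δ)) = 23.537742.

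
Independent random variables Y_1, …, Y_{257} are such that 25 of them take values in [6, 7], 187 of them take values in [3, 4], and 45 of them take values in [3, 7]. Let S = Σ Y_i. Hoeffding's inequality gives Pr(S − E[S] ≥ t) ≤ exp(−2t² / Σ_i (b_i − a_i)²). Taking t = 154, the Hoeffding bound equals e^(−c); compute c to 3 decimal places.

Σ(b_i − a_i)² = 25·1² + 187·1² + 45·4² = 932.
c = 2t² / 932 = 2·154² / 932 = 50.8927.

50.893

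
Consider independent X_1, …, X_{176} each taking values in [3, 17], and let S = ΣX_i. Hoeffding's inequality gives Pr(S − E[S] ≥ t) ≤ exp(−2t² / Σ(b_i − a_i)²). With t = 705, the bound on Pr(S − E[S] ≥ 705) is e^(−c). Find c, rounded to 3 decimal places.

Σ(b_i − a_i)² = 176·(14)² = 34496.
c = 2t²/34496 = 2·705²/34496 = 28.8164.

28.816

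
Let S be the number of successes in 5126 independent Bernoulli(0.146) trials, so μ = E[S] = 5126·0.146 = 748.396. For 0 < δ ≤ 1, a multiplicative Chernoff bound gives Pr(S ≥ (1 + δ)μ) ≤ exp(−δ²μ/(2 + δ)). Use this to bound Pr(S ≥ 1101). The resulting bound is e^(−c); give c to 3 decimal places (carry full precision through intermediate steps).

Write 1101 = (1 + δ)μ, so δ = 1101/748.396 − 1 = 0.4711463…
Then the exponent is δ²μ/(2 + δ) = (1101 − μ)² / (μ·(2 + δ)) = 67.227128.

67.227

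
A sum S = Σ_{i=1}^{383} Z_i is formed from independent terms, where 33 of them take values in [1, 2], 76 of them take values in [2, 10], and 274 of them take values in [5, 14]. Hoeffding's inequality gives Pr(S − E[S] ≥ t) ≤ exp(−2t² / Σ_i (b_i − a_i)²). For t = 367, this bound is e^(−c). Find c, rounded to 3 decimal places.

9.943

Σ(b_i − a_i)² = 33·1² + 76·8² + 274·9² = 27091.
c = 2t² / 27091 = 2·367² / 27091 = 9.9434.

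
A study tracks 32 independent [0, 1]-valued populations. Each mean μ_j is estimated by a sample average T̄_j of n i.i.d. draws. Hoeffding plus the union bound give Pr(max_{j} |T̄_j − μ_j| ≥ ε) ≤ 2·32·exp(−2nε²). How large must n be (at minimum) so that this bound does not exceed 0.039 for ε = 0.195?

Need 2·32·exp(−2nε²) ≤ 0.039, i.e. exp(−2nε²) ≤ 0.039/64.
So 2nε² ≥ ln(64/0.039) = 7.403077.
Hence n ≥ 7.403077/(2·0.195²) = 97.345.
The smallest integer n is 98.

98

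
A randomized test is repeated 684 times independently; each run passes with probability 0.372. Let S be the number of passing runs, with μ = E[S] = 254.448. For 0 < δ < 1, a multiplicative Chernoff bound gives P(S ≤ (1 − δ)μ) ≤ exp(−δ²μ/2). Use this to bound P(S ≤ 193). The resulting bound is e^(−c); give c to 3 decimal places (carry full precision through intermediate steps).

Write 193 = (1 − δ)μ, so δ = 1 − 193/254.448 = 0.2414953…
Then the exponent is δ²μ/2 = (μ − 193)²/(2μ) = 7.419702.

7.420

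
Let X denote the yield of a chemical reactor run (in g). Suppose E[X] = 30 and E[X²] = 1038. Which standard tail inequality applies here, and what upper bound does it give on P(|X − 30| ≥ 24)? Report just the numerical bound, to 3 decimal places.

The first two moments determine the variance, so Chebyshev's inequality is the sharpest standard bound available.
Var(X) = E[X²] − (E[X])² = 1038 − 900 = 138.
Chebyshev's inequality: P(|X − μ| ≥ t) ≤ Var(X)/t² = 138/576 = 0.2396.

0.240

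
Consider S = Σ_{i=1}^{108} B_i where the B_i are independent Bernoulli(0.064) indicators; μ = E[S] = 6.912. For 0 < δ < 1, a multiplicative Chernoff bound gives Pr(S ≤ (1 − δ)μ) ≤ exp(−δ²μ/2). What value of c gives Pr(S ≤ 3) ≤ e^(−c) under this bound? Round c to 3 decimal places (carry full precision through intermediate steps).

1.107

Write 3 = (1 − δ)μ, so δ = 1 − 3/6.912 = 0.5659722…
Then the exponent is δ²μ/2 = (μ − 3)²/(2μ) = 1.107042.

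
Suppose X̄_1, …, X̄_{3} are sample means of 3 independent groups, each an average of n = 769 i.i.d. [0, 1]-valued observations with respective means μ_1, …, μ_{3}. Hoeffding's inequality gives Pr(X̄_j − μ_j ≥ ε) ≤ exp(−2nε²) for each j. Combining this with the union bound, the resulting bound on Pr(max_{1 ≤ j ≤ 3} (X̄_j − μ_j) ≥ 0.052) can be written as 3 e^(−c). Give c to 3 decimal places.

4.159

Union bound over the 3 events: Pr(max_{1 ≤ j ≤ 3} (X̄_j − μ_j) ≥ 0.052) ≤ 3·exp(−2nε²) = 3 exp(−2·769·0.052²).
So c = 2·769·0.052² = 4.1588.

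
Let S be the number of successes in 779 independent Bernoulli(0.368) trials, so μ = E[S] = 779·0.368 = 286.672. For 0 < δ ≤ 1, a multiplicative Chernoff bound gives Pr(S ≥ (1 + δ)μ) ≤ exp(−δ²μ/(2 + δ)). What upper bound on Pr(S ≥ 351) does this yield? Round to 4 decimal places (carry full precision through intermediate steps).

0.0015

Write 351 = (1 + δ)μ, so δ = 351/286.672 − 1 = 0.2243958…
Then the exponent is δ²μ/(2 + δ) = (351 − μ)² / (μ·(2 + δ)) = 6.489373.
Bound = exp(−6.489373) = 0.00152.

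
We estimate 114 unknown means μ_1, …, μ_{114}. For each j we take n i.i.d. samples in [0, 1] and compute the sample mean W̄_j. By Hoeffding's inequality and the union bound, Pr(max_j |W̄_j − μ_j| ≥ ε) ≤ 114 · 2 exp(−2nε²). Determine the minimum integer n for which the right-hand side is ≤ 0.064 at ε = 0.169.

144

Need 2·114·exp(−2nε²) ≤ 0.064, i.e. exp(−2nε²) ≤ 0.064/228.
So 2nε² ≥ ln(228/0.064) = 8.178218.
Hence n ≥ 8.178218/(2·0.169²) = 143.171.
The smallest integer n is 144.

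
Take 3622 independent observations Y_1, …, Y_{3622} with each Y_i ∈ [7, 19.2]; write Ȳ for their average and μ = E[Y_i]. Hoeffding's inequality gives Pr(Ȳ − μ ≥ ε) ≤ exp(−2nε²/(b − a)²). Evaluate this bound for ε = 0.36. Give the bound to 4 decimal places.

0.0018

Exponent: 2nε²/(b − a)² = 2·3622·0.36² / 12.2² = 6.30759.
Bound = exp(−6.30759) = 0.00182.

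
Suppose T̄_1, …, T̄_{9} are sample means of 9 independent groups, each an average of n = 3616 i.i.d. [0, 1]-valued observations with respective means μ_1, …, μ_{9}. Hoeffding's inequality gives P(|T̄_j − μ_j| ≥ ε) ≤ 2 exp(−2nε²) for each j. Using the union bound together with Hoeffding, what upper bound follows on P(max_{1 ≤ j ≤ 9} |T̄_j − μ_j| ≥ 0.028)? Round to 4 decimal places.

0.0621

Per-experiment Hoeffding bound: 2·exp(−2·3616·0.028²) = 2·exp(−5.66989) = 0.0068965.
Union bound over 9 events: 9·0.0068965 = 0.06207.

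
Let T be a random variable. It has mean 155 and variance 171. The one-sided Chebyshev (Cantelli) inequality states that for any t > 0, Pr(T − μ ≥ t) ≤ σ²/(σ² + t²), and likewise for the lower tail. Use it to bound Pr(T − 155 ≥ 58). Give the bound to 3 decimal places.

Here σ² = 171 and t = 58, so σ² + t² = 3535.
Cantelli's bound: 171/3535 = 0.0484.

0.048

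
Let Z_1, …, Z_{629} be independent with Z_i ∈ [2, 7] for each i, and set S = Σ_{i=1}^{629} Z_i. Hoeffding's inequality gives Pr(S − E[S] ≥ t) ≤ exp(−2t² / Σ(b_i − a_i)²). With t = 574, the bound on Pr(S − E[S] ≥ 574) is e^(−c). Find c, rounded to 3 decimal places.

Σ(b_i − a_i)² = 629·(5)² = 15725.
c = 2t²/15725 = 2·574²/15725 = 41.9047.

41.905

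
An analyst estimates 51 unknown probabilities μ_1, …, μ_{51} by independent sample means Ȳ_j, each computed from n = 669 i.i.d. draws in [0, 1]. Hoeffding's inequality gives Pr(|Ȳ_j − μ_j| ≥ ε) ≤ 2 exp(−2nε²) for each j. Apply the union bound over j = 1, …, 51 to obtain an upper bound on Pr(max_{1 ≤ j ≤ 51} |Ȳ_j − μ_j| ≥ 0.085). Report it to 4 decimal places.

0.0065

Per-experiment Hoeffding bound: 2·exp(−2·669·0.085²) = 2·exp(−9.66705) = 0.00012667.
Union bound over 51 events: 51·0.00012667 = 0.00646.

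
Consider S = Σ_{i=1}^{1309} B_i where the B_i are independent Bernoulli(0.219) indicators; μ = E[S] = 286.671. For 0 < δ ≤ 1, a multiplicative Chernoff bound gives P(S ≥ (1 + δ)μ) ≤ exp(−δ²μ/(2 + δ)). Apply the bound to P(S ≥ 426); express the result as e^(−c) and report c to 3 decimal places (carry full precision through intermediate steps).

27.239

Write 426 = (1 + δ)μ, so δ = 426/286.671 − 1 = 0.486024…
Then the exponent is δ²μ/(2 + δ) = (426 − μ)² / (μ·(2 + δ)) = 27.239175.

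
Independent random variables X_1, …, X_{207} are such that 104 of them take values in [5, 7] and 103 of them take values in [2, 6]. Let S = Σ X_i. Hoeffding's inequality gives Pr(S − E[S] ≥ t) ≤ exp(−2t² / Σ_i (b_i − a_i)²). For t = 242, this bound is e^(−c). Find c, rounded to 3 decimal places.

Σ(b_i − a_i)² = 104·2² + 103·4² = 2064.
c = 2t² / 2064 = 2·242² / 2064 = 56.7481.

56.748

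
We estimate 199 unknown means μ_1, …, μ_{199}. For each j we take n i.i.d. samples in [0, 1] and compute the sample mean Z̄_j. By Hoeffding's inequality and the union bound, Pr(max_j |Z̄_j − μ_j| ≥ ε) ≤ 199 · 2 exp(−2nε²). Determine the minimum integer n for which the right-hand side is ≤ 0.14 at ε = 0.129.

239

Need 2·199·exp(−2nε²) ≤ 0.14, i.e. exp(−2nε²) ≤ 0.14/398.
So 2nε² ≥ ln(398/0.14) = 7.952565.
Hence n ≥ 7.952565/(2·0.129²) = 238.945.
The smallest integer n is 239.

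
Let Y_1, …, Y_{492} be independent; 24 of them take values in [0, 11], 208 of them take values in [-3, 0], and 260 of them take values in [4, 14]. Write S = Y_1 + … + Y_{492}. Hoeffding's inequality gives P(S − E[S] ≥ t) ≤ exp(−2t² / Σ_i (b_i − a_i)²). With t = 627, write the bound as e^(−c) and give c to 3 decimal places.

Σ(b_i − a_i)² = 24·11² + 208·3² + 260·10² = 30776.
c = 2t² / 30776 = 2·627² / 30776 = 25.5478.

25.548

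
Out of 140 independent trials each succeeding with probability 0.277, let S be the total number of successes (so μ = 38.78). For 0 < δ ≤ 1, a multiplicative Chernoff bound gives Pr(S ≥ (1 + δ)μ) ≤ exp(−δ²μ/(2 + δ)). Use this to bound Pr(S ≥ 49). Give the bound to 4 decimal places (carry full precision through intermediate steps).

Write 49 = (1 + δ)μ, so δ = 49/38.78 − 1 = 0.2635379…
Then the exponent is δ²μ/(2 + δ) = (49 − μ)² / (μ·(2 + δ)) = 1.189888.
Bound = exp(−1.189888) = 0.30426.

0.3043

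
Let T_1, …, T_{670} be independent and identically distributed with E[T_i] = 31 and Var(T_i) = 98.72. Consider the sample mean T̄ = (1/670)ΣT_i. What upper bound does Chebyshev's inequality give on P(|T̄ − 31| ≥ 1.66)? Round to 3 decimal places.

Var(T̄) = Var(T_i)/n = 98.72/670 = 0.14734.
Chebyshev: P(|T̄ − 31| ≥ 1.66) ≤ Var(T̄)/(1.66)² = 98.72/(670·1.66²) = 0.0535.

0.053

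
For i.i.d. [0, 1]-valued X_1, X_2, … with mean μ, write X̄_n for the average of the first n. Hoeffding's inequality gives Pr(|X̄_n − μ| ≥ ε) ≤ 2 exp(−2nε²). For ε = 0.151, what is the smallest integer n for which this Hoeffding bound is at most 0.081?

71

Require 2·exp(−2nε²) ≤ 0.081, i.e. 2nε² ≥ ln(2/0.081) = 3.206453.
So n ≥ 3.206453 / (2·0.151²) = 70.314.
The smallest integer n is 71.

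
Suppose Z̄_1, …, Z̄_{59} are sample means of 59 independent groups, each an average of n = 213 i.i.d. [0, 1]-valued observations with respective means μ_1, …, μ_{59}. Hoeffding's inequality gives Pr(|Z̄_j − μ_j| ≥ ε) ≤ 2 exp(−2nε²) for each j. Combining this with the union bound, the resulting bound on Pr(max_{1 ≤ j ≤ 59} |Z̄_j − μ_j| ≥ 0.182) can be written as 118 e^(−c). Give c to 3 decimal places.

14.111

Union bound over the 59 events: Pr(max_{1 ≤ j ≤ 59} |Z̄_j − μ_j| ≥ 0.182) ≤ 59·2·exp(−2nε²) = 118 exp(−2·213·0.182²).
So c = 2·213·0.182² = 14.1108.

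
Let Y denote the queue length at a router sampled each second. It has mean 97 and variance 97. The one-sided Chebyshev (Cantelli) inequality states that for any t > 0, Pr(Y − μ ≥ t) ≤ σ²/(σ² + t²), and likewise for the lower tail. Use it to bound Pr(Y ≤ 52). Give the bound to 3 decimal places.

Here σ² = 97 and t = 45, so σ² + t² = 2122.
Cantelli's bound: 97/2122 = 0.0457.

0.046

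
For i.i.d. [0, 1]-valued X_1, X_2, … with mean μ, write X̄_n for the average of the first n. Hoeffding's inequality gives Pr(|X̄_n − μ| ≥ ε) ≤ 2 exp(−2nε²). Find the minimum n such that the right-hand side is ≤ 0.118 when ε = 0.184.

Require 2·exp(−2nε²) ≤ 0.118, i.e. 2nε² ≥ ln(2/0.118) = 2.830218.
So n ≥ 2.830218 / (2·0.184²) = 41.798.
The smallest integer n is 42.

42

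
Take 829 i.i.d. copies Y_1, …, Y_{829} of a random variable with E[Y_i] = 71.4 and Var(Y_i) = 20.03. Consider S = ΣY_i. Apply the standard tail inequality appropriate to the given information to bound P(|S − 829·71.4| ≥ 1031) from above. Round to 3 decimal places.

With mean and variance of each term known, Chebyshev's inequality bounds the deviation of the sum (or sample mean).
Var(S) = n·Var(Y_i) = 829·20.03 = 16604.87.
Chebyshev: P(|S − 829·71.4| ≥ 1031) ≤ Var(S)/1031² = 16604.87/1062961 = 0.0156.

0.016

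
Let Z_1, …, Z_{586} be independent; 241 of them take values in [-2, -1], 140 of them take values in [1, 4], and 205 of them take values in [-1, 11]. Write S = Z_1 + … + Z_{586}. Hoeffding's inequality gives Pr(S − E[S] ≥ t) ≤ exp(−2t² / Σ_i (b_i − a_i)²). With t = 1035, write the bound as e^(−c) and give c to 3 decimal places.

Σ(b_i − a_i)² = 241·1² + 140·3² + 205·12² = 31021.
c = 2t² / 31021 = 2·1035² / 31021 = 69.0645.

69.065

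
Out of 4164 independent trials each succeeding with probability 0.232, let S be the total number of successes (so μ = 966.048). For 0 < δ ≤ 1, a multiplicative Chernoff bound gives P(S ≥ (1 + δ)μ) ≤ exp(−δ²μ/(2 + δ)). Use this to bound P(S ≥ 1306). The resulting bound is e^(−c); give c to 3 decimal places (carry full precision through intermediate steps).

Write 1306 = (1 + δ)μ, so δ = 1306/966.048 − 1 = 0.3518997…
Then the exponent is δ²μ/(2 + δ) = (1306 − μ)² / (μ·(2 + δ)) = 50.864842.

50.865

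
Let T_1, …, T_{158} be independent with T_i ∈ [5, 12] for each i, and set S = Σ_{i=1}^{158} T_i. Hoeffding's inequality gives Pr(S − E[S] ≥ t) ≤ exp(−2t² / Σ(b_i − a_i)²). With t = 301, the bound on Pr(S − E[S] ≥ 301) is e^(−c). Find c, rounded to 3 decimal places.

23.405

Σ(b_i − a_i)² = 158·(7)² = 7742.
c = 2t²/7742 = 2·301²/7742 = 23.4051.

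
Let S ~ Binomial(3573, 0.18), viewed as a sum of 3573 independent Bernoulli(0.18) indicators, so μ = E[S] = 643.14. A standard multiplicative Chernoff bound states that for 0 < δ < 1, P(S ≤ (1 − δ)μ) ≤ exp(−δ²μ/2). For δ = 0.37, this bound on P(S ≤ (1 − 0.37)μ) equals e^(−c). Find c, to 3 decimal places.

44.023

c = δ²μ/2 = 0.37²·643.14/2 = 44.0229.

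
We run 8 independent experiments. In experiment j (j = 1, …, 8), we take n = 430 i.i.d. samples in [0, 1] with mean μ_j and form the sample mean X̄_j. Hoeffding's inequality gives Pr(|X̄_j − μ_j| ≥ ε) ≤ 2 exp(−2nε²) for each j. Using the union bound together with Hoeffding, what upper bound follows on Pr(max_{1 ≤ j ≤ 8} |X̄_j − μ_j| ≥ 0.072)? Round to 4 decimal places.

Per-experiment Hoeffding bound: 2·exp(−2·430·0.072²) = 2·exp(−4.45824) = 0.023165.
Union bound over 8 events: 8·0.023165 = 0.18532.

0.1853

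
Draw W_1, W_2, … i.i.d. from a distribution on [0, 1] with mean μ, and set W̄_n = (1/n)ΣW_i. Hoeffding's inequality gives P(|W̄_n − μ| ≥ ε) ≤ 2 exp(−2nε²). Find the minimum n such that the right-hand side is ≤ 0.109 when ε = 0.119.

103

Require 2·exp(−2nε²) ≤ 0.109, i.e. 2nε² ≥ ln(2/0.109) = 2.909555.
So n ≥ 2.909555 / (2·0.119²) = 102.731.
The smallest integer n is 103.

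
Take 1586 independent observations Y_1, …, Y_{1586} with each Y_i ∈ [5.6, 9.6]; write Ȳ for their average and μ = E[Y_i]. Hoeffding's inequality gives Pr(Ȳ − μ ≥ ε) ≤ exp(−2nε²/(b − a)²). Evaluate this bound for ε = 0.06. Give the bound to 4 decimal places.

0.4898

Exponent: 2nε²/(b − a)² = 2·1586·0.06² / 4² = 0.71370.
Bound = exp(−0.71370) = 0.48983.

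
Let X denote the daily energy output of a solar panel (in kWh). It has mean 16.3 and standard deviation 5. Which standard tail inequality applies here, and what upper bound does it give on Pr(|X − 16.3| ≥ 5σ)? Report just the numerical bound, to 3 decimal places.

Mean and variance are known, so Chebyshev's inequality applies.
Chebyshev: Pr(|X − μ| ≥ t) ≤ Var(X)/t².
Var(X) = σ² = 5² = 25.
t = 5·5 = 25.
Bound = 25 / 625 = 0.0400.

0.040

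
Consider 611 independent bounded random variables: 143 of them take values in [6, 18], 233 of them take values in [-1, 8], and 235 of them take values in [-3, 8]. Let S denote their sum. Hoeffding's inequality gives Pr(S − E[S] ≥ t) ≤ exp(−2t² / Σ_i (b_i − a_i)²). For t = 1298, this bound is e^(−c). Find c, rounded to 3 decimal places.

49.626

Σ(b_i − a_i)² = 143·12² + 233·9² + 235·11² = 67900.
c = 2t² / 67900 = 2·1298² / 67900 = 49.6260.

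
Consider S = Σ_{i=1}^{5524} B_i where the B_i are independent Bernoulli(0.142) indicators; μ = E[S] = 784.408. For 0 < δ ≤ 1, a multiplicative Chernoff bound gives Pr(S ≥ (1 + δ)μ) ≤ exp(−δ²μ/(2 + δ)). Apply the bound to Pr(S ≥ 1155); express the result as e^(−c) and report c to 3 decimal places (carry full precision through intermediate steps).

70.815

Write 1155 = (1 + δ)μ, so δ = 1155/784.408 − 1 = 0.472448…
Then the exponent is δ²μ/(2 + δ) = (1155 − μ)² / (μ·(2 + δ)) = 70.814615.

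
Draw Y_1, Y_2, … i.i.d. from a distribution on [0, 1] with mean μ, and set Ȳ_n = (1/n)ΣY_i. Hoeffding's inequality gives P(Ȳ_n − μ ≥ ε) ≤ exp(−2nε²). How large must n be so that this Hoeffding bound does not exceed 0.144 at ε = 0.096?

Require exp(−2nε²) ≤ 0.144, i.e. 2nε² ≥ ln(1/0.144) = 1.937942.
So n ≥ 1.937942 / (2·0.096²) = 105.140.
The smallest integer n is 106.

106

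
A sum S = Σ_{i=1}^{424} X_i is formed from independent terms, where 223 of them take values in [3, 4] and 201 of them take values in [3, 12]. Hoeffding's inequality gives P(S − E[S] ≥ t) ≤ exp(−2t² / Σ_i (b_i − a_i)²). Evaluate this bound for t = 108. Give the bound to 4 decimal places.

0.2433

Σ(b_i − a_i)² = 223·1² + 201·9² = 16504.
Exponent = 2·108² / 16504 = 1.41348.
Bound = exp(−1.41348) = 0.24330.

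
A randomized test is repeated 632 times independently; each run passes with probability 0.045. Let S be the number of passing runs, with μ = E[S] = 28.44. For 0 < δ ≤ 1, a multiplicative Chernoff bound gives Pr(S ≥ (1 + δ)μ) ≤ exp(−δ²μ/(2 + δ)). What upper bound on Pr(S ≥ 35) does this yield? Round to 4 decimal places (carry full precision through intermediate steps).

0.5075

Write 35 = (1 + δ)μ, so δ = 35/28.44 − 1 = 0.230661…
Then the exponent is δ²μ/(2 + δ) = (35 − μ)² / (μ·(2 + δ)) = 0.678335.
Bound = exp(−0.678335) = 0.50746.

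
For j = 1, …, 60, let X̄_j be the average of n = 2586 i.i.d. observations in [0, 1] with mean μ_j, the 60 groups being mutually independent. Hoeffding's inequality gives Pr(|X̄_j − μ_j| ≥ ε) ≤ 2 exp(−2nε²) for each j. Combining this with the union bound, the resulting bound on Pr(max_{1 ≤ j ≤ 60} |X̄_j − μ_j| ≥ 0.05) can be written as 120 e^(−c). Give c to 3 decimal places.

12.930

Union bound over the 60 events: Pr(max_{1 ≤ j ≤ 60} |X̄_j − μ_j| ≥ 0.05) ≤ 60·2·exp(−2nε²) = 120 exp(−2·2586·0.05²).
So c = 2·2586·0.05² = 12.9300.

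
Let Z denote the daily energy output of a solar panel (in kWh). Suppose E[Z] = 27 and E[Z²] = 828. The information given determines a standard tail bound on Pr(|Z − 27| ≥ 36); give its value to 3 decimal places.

0.076

The first two moments determine the variance, so Chebyshev's inequality is the sharpest standard bound available.
Var(Z) = E[Z²] − (E[Z])² = 828 − 729 = 99.
Chebyshev's inequality: Pr(|Z − μ| ≥ t) ≤ Var(Z)/t² = 99/1296 = 0.0764.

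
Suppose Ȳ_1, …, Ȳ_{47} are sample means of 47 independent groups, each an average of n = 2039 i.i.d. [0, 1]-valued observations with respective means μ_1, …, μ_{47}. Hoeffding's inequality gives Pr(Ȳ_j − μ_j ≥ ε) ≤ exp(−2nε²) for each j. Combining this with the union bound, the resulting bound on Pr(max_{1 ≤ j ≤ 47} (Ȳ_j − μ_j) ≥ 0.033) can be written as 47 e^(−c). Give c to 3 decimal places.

4.441

Union bound over the 47 events: Pr(max_{1 ≤ j ≤ 47} (Ȳ_j − μ_j) ≥ 0.033) ≤ 47·exp(−2nε²) = 47 exp(−2·2039·0.033²).
So c = 2·2039·0.033² = 4.4409.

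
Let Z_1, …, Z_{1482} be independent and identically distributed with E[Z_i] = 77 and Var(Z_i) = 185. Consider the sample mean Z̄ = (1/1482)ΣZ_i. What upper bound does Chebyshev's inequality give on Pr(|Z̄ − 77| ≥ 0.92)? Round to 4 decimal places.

Var(Z̄) = Var(Z_i)/n = 185/1482 = 0.12483.
Chebyshev: Pr(|Z̄ − 77| ≥ 0.92) ≤ Var(Z̄)/(0.92)² = 185/(1482·0.92²) = 0.1475.

0.1475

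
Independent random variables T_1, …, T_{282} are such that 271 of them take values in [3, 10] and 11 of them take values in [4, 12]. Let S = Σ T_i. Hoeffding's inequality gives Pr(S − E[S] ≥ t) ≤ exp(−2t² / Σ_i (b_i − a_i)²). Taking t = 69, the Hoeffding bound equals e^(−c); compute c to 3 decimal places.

0.681

Σ(b_i − a_i)² = 271·7² + 11·8² = 13983.
c = 2t² / 13983 = 2·69² / 13983 = 0.6810.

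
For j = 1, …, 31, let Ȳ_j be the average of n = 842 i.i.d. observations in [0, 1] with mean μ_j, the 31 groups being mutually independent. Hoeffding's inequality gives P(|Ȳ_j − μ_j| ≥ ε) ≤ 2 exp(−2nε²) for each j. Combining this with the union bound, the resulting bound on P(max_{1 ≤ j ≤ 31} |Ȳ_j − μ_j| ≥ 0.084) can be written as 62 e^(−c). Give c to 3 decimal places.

11.882

Union bound over the 31 events: P(max_{1 ≤ j ≤ 31} |Ȳ_j − μ_j| ≥ 0.084) ≤ 31·2·exp(−2nε²) = 62 exp(−2·842·0.084²).
So c = 2·842·0.084² = 11.8823.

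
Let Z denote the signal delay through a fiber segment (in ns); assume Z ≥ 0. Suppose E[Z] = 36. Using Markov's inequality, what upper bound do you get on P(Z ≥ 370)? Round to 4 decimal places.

Markov's inequality: for a non-negative random variable, P(Z ≥ a) ≤ E[Z]/a.
Here E[Z] = 36 and a = 370, so the bound is 36/370 = 0.0973.

0.0973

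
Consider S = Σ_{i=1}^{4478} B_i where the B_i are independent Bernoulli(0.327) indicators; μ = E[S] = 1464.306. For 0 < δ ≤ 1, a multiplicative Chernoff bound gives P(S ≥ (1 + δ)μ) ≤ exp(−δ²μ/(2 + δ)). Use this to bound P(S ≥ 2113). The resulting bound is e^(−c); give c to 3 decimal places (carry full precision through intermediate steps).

Write 2113 = (1 + δ)μ, so δ = 2113/1464.306 − 1 = 0.4430044…
Then the exponent is δ²μ/(2 + δ) = (2113 − μ)² / (μ·(2 + δ)) = 117.631510.

117.632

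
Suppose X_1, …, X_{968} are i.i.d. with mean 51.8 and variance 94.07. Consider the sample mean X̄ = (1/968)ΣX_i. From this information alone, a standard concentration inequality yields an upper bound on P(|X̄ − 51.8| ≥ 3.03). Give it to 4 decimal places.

0.0106

With mean and variance of each term known, Chebyshev's inequality bounds the deviation of the sum (or sample mean).
Var(X̄) = Var(X_i)/n = 94.07/968 = 0.09718.
Chebyshev: P(|X̄ − 51.8| ≥ 3.03) ≤ Var(X̄)/(3.03)² = 94.07/(968·3.03²) = 0.0106.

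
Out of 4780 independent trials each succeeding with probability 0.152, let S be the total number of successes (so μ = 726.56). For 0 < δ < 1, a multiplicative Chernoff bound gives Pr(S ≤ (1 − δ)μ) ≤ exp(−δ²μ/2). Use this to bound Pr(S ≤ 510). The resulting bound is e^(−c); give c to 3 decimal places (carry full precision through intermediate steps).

Write 510 = (1 − δ)μ, so δ = 1 − 510/726.56 = 0.2980621…
Then the exponent is δ²μ/2 = (μ − 510)²/(2μ) = 32.274164.

32.274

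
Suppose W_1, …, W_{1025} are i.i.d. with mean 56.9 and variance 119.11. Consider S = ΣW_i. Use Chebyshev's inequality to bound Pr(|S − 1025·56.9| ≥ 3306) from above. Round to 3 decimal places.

Var(S) = n·Var(W_i) = 1025·119.11 = 122087.75.
Chebyshev: Pr(|S − 1025·56.9| ≥ 3306) ≤ Var(S)/3306² = 122087.75/10929636 = 0.0112.

0.011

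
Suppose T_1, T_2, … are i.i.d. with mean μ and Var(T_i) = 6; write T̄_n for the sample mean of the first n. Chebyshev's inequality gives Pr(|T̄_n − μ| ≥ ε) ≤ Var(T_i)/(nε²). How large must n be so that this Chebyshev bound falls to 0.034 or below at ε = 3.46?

15

Require 6/(n·3.46²) ≤ 0.034, i.e. n ≥ 6/(0.034·3.46²) = 14.741.
The smallest integer n is 15.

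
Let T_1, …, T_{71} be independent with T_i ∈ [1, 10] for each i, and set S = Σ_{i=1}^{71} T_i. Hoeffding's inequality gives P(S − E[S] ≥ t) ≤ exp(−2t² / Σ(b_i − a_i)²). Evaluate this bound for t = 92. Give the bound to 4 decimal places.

0.0527

Σ(b_i − a_i)² = 71·(9)² = 5751.
Exponent = 2·92²/5751 = 2.9435.
Bound = exp(−2.9435) = 0.05268.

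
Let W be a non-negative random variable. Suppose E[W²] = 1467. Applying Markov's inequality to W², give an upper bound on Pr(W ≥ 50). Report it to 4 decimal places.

Since W ≥ 0, the event {W ≥ 50} is the same as {W² ≥ 2500}.
Markov's inequality applied to W² gives Pr(W² ≥ 2500) ≤ E[W²]/2500 = 1467/2500 = 0.5868.

0.5868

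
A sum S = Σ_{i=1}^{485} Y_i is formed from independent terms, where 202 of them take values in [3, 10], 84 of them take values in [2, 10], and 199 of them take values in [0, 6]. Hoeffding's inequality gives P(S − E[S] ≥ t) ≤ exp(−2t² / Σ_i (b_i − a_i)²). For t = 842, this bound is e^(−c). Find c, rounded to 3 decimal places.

Σ(b_i − a_i)² = 202·7² + 84·8² + 199·6² = 22438.
c = 2t² / 22438 = 2·842² / 22438 = 63.1932.

63.193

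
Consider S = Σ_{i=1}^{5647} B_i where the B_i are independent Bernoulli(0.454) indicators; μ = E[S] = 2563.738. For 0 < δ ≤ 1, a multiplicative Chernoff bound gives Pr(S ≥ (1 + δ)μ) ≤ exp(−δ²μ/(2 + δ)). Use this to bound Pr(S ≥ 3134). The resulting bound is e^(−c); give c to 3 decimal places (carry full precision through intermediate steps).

57.075

Write 3134 = (1 + δ)μ, so δ = 3134/2563.738 − 1 = 0.2224338…
Then the exponent is δ²μ/(2 + δ) = (3134 − μ)² / (μ·(2 + δ)) = 57.075062.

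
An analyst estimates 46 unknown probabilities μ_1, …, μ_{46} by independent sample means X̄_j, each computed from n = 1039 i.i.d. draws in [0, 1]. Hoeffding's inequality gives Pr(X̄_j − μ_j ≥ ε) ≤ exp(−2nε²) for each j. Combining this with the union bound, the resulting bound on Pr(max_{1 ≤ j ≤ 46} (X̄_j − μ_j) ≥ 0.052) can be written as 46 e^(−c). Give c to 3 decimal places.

5.619

Union bound over the 46 events: Pr(max_{1 ≤ j ≤ 46} (X̄_j − μ_j) ≥ 0.052) ≤ 46·exp(−2nε²) = 46 exp(−2·1039·0.052²).
So c = 2·1039·0.052² = 5.6189.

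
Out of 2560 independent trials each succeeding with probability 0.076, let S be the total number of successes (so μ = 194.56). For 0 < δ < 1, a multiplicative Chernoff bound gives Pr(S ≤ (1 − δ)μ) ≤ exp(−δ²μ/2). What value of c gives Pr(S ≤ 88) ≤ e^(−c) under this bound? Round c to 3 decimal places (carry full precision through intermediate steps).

Write 88 = (1 − δ)μ, so δ = 1 − 88/194.56 = 0.5476974…
Then the exponent is δ²μ/2 = (μ − 88)²/(2μ) = 29.181316.

29.181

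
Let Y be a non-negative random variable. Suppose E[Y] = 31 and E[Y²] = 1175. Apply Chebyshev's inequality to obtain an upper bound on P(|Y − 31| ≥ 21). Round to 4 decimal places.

0.4853

Var(Y) = E[Y²] − (E[Y])² = 1175 − 961 = 214.
Chebyshev's inequality: P(|Y − μ| ≥ t) ≤ Var(Y)/t² = 214/441 = 0.4853.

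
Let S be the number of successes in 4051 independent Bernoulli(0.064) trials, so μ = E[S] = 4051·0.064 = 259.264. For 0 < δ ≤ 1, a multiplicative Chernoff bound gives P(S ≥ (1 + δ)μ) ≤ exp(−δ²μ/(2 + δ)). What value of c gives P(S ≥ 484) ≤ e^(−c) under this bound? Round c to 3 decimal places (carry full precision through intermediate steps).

Write 484 = (1 + δ)μ, so δ = 484/259.264 − 1 = 0.866823…
Then the exponent is δ²μ/(2 + δ) = (484 − μ)² / (μ·(2 + δ)) = 67.951992.

67.952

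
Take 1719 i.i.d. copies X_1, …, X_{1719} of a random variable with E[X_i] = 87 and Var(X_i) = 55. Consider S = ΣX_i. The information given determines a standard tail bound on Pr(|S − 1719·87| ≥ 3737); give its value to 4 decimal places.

With mean and variance of each term known, Chebyshev's inequality bounds the deviation of the sum (or sample mean).
Var(S) = n·Var(X_i) = 1719·55 = 94545.
Chebyshev: Pr(|S − 1719·87| ≥ 3737) ≤ Var(S)/3737² = 94545/13965169 = 0.0068.

0.0068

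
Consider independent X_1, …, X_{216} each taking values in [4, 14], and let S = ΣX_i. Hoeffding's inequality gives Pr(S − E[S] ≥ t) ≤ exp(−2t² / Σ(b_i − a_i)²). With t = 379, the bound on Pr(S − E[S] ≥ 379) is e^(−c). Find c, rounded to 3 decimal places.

Σ(b_i − a_i)² = 216·(10)² = 21600.
c = 2t²/21600 = 2·379²/21600 = 13.3001.

13.300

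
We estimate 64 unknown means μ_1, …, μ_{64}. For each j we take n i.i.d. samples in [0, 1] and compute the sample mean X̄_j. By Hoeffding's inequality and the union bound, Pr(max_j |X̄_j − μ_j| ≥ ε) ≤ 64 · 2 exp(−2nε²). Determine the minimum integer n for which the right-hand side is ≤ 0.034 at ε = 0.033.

Need 2·64·exp(−2nε²) ≤ 0.034, i.e. exp(−2nε²) ≤ 0.034/128.
So 2nε² ≥ ln(128/0.034) = 8.233425.
Hence n ≥ 8.233425/(2·0.033²) = 3780.269.
The smallest integer n is 3781.

3781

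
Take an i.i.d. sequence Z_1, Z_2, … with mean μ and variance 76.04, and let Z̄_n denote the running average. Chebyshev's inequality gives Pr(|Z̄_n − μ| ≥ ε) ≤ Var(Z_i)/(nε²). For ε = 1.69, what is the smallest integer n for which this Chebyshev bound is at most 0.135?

198

Require 76.04/(n·1.69²) ≤ 0.135, i.e. n ≥ 76.04/(0.135·1.69²) = 197.213.
The smallest integer n is 198.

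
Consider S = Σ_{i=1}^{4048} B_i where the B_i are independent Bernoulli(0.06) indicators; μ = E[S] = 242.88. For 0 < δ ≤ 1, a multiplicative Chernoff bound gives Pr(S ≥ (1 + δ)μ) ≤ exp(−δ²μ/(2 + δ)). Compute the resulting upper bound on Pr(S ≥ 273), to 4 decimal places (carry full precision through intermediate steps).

Write 273 = (1 + δ)μ, so δ = 273/242.88 − 1 = 0.1240119…
Then the exponent is δ²μ/(2 + δ) = (273 − μ)² / (μ·(2 + δ)) = 1.758576.
Bound = exp(−1.758576) = 0.17229.

0.1723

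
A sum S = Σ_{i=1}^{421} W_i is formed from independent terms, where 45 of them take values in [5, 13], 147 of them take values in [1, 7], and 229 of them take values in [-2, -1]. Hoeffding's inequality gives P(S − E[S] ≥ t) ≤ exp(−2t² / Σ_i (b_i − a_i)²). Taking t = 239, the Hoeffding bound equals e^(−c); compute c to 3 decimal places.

13.599

Σ(b_i − a_i)² = 45·8² + 147·6² + 229·1² = 8401.
c = 2t² / 8401 = 2·239² / 8401 = 13.5986.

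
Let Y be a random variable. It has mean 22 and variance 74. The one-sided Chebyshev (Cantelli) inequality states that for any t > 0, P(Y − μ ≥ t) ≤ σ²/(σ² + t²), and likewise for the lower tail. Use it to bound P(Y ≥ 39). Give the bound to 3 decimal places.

Here σ² = 74 and t = 17, so σ² + t² = 363.
Cantelli's bound: 74/363 = 0.2039.

0.204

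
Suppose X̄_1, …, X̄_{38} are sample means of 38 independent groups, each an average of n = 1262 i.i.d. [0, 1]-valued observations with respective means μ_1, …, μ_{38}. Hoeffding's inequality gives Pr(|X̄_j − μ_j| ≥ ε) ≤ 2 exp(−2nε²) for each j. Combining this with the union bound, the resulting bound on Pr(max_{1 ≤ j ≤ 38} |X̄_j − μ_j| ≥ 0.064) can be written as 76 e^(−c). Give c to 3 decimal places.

10.338

Union bound over the 38 events: Pr(max_{1 ≤ j ≤ 38} |X̄_j − μ_j| ≥ 0.064) ≤ 38·2·exp(−2nε²) = 76 exp(−2·1262·0.064²).
So c = 2·1262·0.064² = 10.3383.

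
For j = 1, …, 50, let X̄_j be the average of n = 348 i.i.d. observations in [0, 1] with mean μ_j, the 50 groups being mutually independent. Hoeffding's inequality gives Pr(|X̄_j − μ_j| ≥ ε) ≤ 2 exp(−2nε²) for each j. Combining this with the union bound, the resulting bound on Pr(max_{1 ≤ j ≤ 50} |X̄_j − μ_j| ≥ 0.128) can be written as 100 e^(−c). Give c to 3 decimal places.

Union bound over the 50 events: Pr(max_{1 ≤ j ≤ 50} |X̄_j − μ_j| ≥ 0.128) ≤ 50·2·exp(−2nε²) = 100 exp(−2·348·0.128²).
So c = 2·348·0.128² = 11.4033.

11.403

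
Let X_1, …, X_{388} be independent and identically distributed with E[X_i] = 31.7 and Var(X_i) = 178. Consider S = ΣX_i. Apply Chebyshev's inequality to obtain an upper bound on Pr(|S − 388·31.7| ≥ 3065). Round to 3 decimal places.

Var(S) = n·Var(X_i) = 388·178 = 69064.
Chebyshev: Pr(|S − 388·31.7| ≥ 3065) ≤ Var(S)/3065² = 69064/9394225 = 0.0074.

0.007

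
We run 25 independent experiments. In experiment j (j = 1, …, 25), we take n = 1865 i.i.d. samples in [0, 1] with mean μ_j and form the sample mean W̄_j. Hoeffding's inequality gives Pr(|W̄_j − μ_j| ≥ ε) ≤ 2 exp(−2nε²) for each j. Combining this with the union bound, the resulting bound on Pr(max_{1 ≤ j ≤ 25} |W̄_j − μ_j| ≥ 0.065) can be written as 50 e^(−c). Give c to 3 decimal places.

Union bound over the 25 events: Pr(max_{1 ≤ j ≤ 25} |W̄_j − μ_j| ≥ 0.065) ≤ 25·2·exp(−2nε²) = 50 exp(−2·1865·0.065²).
So c = 2·1865·0.065² = 15.7592.

15.759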